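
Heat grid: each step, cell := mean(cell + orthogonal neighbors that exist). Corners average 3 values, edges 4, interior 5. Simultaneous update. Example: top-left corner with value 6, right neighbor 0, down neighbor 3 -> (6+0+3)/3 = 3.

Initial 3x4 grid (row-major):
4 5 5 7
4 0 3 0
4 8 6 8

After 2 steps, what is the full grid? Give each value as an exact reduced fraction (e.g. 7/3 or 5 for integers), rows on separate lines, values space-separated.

Answer: 65/18 101/24 153/40 9/2
25/6 89/25 451/100 479/120
77/18 241/48 1093/240 185/36

Derivation:
After step 1:
  13/3 7/2 5 4
  3 4 14/5 9/2
  16/3 9/2 25/4 14/3
After step 2:
  65/18 101/24 153/40 9/2
  25/6 89/25 451/100 479/120
  77/18 241/48 1093/240 185/36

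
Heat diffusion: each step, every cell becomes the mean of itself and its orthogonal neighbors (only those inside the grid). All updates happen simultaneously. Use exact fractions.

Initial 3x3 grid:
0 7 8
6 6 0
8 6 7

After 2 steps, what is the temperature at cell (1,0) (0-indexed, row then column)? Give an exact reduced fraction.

Step 1: cell (1,0) = 5
Step 2: cell (1,0) = 21/4
Full grid after step 2:
  175/36 235/48 31/6
  21/4 109/20 235/48
  221/36 91/16 49/9

Answer: 21/4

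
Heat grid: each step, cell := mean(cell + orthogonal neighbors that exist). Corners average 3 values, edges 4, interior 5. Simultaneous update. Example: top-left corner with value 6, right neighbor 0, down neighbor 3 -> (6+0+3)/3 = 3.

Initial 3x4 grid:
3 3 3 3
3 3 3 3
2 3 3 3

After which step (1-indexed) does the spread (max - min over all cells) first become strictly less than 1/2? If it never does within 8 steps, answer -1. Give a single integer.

Answer: 1

Derivation:
Step 1: max=3, min=8/3, spread=1/3
  -> spread < 1/2 first at step 1
Step 2: max=3, min=49/18, spread=5/18
Step 3: max=3, min=607/216, spread=41/216
Step 4: max=3, min=73543/25920, spread=4217/25920
Step 5: max=21521/7200, min=4456451/1555200, spread=38417/311040
Step 6: max=429403/144000, min=268735789/93312000, spread=1903471/18662400
Step 7: max=12844241/4320000, min=16195170911/5598720000, spread=18038617/223948800
Step 8: max=1153473241/388800000, min=974501417149/335923200000, spread=883978523/13436928000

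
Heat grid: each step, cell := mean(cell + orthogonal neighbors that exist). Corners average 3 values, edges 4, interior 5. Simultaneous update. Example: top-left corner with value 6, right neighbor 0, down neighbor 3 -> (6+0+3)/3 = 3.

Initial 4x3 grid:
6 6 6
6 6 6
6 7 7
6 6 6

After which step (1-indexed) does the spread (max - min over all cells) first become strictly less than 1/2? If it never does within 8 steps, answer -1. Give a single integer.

Step 1: max=13/2, min=6, spread=1/2
Step 2: max=1529/240, min=6, spread=89/240
  -> spread < 1/2 first at step 2
Step 3: max=854/135, min=1453/240, spread=587/2160
Step 4: max=817417/129600, min=14593/2400, spread=5879/25920
Step 5: max=48853553/7776000, min=20612/3375, spread=272701/1555200
Step 6: max=2923815967/466560000, min=79369247/12960000, spread=2660923/18662400
Step 7: max=175020129053/27993600000, min=530414797/86400000, spread=126629393/1119744000
Step 8: max=10483311199927/1679616000000, min=286926183307/46656000000, spread=1231748807/13436928000

Answer: 2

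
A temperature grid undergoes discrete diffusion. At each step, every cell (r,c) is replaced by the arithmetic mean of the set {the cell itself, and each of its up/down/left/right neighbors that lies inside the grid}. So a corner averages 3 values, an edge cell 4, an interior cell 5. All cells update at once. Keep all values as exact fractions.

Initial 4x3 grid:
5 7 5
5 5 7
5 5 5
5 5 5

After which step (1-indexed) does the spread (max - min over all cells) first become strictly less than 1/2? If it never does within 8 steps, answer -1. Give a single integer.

Answer: 5

Derivation:
Step 1: max=19/3, min=5, spread=4/3
Step 2: max=233/40, min=5, spread=33/40
Step 3: max=6259/1080, min=5, spread=859/1080
Step 4: max=365603/64800, min=4579/900, spread=7183/12960
Step 5: max=21779077/3888000, min=276211/54000, spread=378377/777600
  -> spread < 1/2 first at step 5
Step 6: max=1292061623/233280000, min=2789789/540000, spread=3474911/9331200
Step 7: max=77066800357/13996800000, min=252453989/48600000, spread=174402061/559872000
Step 8: max=4596324566063/839808000000, min=30471816727/5832000000, spread=1667063659/6718464000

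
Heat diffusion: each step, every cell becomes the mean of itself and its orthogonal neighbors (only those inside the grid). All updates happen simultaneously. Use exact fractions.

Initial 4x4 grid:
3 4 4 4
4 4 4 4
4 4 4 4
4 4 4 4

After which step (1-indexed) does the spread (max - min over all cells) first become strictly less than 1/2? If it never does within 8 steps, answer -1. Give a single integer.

Answer: 1

Derivation:
Step 1: max=4, min=11/3, spread=1/3
  -> spread < 1/2 first at step 1
Step 2: max=4, min=67/18, spread=5/18
Step 3: max=4, min=823/216, spread=41/216
Step 4: max=4, min=24877/6480, spread=1043/6480
Step 5: max=4, min=752047/194400, spread=25553/194400
Step 6: max=71921/18000, min=22656541/5832000, spread=645863/5832000
Step 7: max=479029/120000, min=682198309/174960000, spread=16225973/174960000
Step 8: max=215299/54000, min=20517722017/5248800000, spread=409340783/5248800000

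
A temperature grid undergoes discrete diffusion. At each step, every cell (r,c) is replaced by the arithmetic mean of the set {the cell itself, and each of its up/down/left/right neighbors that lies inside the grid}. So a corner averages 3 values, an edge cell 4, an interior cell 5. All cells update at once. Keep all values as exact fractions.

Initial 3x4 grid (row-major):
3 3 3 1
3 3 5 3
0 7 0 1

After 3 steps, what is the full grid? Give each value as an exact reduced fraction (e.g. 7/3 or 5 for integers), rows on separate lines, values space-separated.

After step 1:
  3 3 3 7/3
  9/4 21/5 14/5 5/2
  10/3 5/2 13/4 4/3
After step 2:
  11/4 33/10 167/60 47/18
  767/240 59/20 63/20 269/120
  97/36 797/240 593/240 85/36
After step 3:
  2219/720 707/240 533/180 2749/1080
  1669/576 191/60 3263/1200 3731/1440
  829/270 4117/1440 4069/1440 5093/2160

Answer: 2219/720 707/240 533/180 2749/1080
1669/576 191/60 3263/1200 3731/1440
829/270 4117/1440 4069/1440 5093/2160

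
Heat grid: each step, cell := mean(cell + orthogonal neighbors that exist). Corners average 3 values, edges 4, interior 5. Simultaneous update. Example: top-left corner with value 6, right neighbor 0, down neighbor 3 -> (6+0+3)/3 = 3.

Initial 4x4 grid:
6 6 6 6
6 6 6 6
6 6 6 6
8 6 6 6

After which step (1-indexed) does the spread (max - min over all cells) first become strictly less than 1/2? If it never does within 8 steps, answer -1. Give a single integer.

Step 1: max=20/3, min=6, spread=2/3
Step 2: max=59/9, min=6, spread=5/9
Step 3: max=689/108, min=6, spread=41/108
  -> spread < 1/2 first at step 3
Step 4: max=20483/3240, min=6, spread=1043/3240
Step 5: max=608753/97200, min=6, spread=25553/97200
Step 6: max=18167459/2916000, min=54079/9000, spread=645863/2916000
Step 7: max=542521691/87480000, min=360971/60000, spread=16225973/87480000
Step 8: max=16223877983/2624400000, min=162701/27000, spread=409340783/2624400000

Answer: 3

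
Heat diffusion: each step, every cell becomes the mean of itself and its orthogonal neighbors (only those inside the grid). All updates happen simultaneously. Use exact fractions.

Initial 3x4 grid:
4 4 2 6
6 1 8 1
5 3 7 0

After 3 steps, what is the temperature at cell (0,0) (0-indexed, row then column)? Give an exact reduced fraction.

Answer: 8959/2160

Derivation:
Step 1: cell (0,0) = 14/3
Step 2: cell (0,0) = 137/36
Step 3: cell (0,0) = 8959/2160
Full grid after step 3:
  8959/2160 27787/7200 9629/2400 1303/360
  7313/1800 25331/6000 5629/1500 54539/14400
  4697/1080 14531/3600 1807/450 7693/2160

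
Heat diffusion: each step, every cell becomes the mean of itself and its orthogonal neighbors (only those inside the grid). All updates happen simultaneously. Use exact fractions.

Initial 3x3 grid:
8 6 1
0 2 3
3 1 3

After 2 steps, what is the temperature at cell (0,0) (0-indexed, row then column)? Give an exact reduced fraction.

Answer: 73/18

Derivation:
Step 1: cell (0,0) = 14/3
Step 2: cell (0,0) = 73/18
Full grid after step 2:
  73/18 293/80 59/18
  233/80 72/25 619/240
  41/18 499/240 41/18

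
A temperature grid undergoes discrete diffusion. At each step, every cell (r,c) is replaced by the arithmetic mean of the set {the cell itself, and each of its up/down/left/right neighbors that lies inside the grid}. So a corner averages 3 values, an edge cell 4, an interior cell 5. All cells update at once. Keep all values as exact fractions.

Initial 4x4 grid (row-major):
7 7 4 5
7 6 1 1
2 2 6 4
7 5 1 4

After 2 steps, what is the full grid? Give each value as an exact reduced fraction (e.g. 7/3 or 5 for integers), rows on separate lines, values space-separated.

After step 1:
  7 6 17/4 10/3
  11/2 23/5 18/5 11/4
  9/2 21/5 14/5 15/4
  14/3 15/4 4 3
After step 2:
  37/6 437/80 1031/240 31/9
  27/5 239/50 18/5 403/120
  283/60 397/100 367/100 123/40
  155/36 997/240 271/80 43/12

Answer: 37/6 437/80 1031/240 31/9
27/5 239/50 18/5 403/120
283/60 397/100 367/100 123/40
155/36 997/240 271/80 43/12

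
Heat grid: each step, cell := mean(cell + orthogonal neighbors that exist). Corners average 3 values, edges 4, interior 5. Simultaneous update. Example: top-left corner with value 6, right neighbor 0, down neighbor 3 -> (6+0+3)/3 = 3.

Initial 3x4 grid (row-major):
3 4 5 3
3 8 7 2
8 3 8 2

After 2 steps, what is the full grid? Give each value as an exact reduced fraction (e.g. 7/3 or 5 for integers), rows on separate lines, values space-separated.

After step 1:
  10/3 5 19/4 10/3
  11/2 5 6 7/2
  14/3 27/4 5 4
After step 2:
  83/18 217/48 229/48 139/36
  37/8 113/20 97/20 101/24
  203/36 257/48 87/16 25/6

Answer: 83/18 217/48 229/48 139/36
37/8 113/20 97/20 101/24
203/36 257/48 87/16 25/6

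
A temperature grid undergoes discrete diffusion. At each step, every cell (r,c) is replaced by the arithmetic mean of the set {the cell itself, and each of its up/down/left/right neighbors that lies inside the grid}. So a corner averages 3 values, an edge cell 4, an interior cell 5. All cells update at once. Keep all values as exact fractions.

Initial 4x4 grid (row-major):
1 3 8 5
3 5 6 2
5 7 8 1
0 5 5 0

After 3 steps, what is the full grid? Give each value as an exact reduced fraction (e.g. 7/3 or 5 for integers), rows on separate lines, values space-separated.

After step 1:
  7/3 17/4 11/2 5
  7/2 24/5 29/5 7/2
  15/4 6 27/5 11/4
  10/3 17/4 9/2 2
After step 2:
  121/36 1013/240 411/80 14/3
  863/240 487/100 5 341/80
  199/48 121/25 489/100 273/80
  34/9 217/48 323/80 37/12
After step 3:
  503/135 31661/7200 761/160 211/45
  28751/7200 3379/750 604/125 2081/480
  29447/7200 349/75 1109/250 9389/2400
  112/27 30917/7200 9919/2400 158/45

Answer: 503/135 31661/7200 761/160 211/45
28751/7200 3379/750 604/125 2081/480
29447/7200 349/75 1109/250 9389/2400
112/27 30917/7200 9919/2400 158/45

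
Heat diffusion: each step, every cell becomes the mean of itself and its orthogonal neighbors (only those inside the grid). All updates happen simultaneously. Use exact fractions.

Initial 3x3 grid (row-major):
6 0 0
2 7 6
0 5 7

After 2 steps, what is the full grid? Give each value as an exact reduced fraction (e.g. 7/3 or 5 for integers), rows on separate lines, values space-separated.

After step 1:
  8/3 13/4 2
  15/4 4 5
  7/3 19/4 6
After step 2:
  29/9 143/48 41/12
  51/16 83/20 17/4
  65/18 205/48 21/4

Answer: 29/9 143/48 41/12
51/16 83/20 17/4
65/18 205/48 21/4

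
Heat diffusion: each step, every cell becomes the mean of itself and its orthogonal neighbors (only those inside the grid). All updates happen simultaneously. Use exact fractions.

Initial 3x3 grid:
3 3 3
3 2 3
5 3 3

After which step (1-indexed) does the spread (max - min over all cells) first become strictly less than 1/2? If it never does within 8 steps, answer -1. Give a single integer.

Step 1: max=11/3, min=11/4, spread=11/12
Step 2: max=61/18, min=17/6, spread=5/9
Step 3: max=3509/1080, min=1033/360, spread=41/108
  -> spread < 1/2 first at step 3
Step 4: max=205483/64800, min=62711/21600, spread=347/1296
Step 5: max=12159101/3888000, min=3809617/1296000, spread=2921/15552
Step 6: max=722415547/233280000, min=230550599/77760000, spread=24611/186624
Step 7: max=43067855309/13996800000, min=13924016353/4665600000, spread=207329/2239488
Step 8: max=2572184335723/839808000000, min=839200663991/279936000000, spread=1746635/26873856

Answer: 3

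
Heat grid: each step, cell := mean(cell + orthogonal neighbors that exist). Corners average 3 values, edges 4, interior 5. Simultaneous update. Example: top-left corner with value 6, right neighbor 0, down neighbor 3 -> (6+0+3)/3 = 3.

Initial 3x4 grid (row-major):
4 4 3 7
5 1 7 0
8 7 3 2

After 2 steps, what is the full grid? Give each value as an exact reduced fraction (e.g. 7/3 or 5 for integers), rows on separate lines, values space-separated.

Answer: 71/18 1043/240 863/240 151/36
203/40 397/100 108/25 59/20
191/36 629/120 419/120 125/36

Derivation:
After step 1:
  13/3 3 21/4 10/3
  9/2 24/5 14/5 4
  20/3 19/4 19/4 5/3
After step 2:
  71/18 1043/240 863/240 151/36
  203/40 397/100 108/25 59/20
  191/36 629/120 419/120 125/36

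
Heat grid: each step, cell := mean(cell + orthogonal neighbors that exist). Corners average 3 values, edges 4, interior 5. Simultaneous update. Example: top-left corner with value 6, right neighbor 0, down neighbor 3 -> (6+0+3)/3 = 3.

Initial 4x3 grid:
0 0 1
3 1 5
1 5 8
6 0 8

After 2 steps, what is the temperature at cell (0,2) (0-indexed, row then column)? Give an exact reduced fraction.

Step 1: cell (0,2) = 2
Step 2: cell (0,2) = 25/12
Full grid after step 2:
  11/12 63/40 25/12
  11/5 113/50 301/80
  31/12 104/25 223/48
  65/18 185/48 199/36

Answer: 25/12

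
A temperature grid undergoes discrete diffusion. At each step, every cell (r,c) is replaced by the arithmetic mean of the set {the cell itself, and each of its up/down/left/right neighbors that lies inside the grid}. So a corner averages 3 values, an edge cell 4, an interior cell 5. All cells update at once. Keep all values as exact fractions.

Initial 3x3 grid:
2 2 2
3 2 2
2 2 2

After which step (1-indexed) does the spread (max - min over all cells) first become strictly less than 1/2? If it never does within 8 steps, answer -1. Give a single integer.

Answer: 1

Derivation:
Step 1: max=7/3, min=2, spread=1/3
  -> spread < 1/2 first at step 1
Step 2: max=547/240, min=2, spread=67/240
Step 3: max=4757/2160, min=407/200, spread=1807/10800
Step 4: max=1885963/864000, min=11161/5400, spread=33401/288000
Step 5: max=16781933/7776000, min=1123391/540000, spread=3025513/38880000
Step 6: max=6685726867/3110400000, min=60355949/28800000, spread=53531/995328
Step 7: max=399280925849/186624000000, min=16343116051/7776000000, spread=450953/11943936
Step 8: max=23903783560603/11197440000000, min=1967248610519/933120000000, spread=3799043/143327232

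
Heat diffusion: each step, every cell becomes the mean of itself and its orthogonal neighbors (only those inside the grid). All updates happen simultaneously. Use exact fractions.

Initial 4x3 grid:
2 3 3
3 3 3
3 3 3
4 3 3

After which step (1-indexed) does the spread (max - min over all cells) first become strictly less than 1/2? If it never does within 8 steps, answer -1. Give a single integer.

Answer: 3

Derivation:
Step 1: max=10/3, min=8/3, spread=2/3
Step 2: max=59/18, min=49/18, spread=5/9
Step 3: max=1369/432, min=1223/432, spread=73/216
  -> spread < 1/2 first at step 3
Step 4: max=81347/25920, min=74173/25920, spread=3587/12960
Step 5: max=964517/311040, min=901723/311040, spread=31397/155520
Step 6: max=57541471/18662400, min=54432929/18662400, spread=1554271/9331200
Step 7: max=4580278493/1492992000, min=4377673507/1492992000, spread=101302493/746496000
Step 8: max=54743779739/17915904000, min=52751644261/17915904000, spread=996067739/8957952000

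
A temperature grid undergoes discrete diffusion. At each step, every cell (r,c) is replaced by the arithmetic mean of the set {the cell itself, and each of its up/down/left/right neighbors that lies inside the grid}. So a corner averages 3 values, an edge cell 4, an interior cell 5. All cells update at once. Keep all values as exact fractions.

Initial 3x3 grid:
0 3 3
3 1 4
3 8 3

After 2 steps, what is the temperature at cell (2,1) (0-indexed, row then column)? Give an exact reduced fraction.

Answer: 1033/240

Derivation:
Step 1: cell (2,1) = 15/4
Step 2: cell (2,1) = 1033/240
Full grid after step 2:
  11/6 653/240 47/18
  733/240 69/25 893/240
  61/18 1033/240 23/6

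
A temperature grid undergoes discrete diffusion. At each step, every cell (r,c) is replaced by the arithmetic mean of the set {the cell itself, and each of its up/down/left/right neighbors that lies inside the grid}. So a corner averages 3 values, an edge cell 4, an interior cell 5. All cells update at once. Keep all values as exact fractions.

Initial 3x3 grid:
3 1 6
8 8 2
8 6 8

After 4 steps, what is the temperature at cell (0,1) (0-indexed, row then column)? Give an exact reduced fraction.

Step 1: cell (0,1) = 9/2
Step 2: cell (0,1) = 33/8
Step 3: cell (0,1) = 2359/480
Step 4: cell (0,1) = 47491/9600
Full grid after step 4:
  15271/2880 47491/9600 21299/4320
  985213/172800 405031/72000 56893/10800
  162839/25920 519319/86400 76117/12960

Answer: 47491/9600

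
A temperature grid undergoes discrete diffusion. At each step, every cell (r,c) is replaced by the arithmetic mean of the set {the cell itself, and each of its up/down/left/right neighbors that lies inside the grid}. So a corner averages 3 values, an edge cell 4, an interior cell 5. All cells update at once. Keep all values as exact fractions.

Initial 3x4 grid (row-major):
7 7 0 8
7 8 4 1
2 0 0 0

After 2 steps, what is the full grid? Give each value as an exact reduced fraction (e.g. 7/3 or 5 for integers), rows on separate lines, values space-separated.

Answer: 37/6 449/80 317/80 11/3
53/10 109/25 84/25 551/240
23/6 117/40 193/120 55/36

Derivation:
After step 1:
  7 11/2 19/4 3
  6 26/5 13/5 13/4
  3 5/2 1 1/3
After step 2:
  37/6 449/80 317/80 11/3
  53/10 109/25 84/25 551/240
  23/6 117/40 193/120 55/36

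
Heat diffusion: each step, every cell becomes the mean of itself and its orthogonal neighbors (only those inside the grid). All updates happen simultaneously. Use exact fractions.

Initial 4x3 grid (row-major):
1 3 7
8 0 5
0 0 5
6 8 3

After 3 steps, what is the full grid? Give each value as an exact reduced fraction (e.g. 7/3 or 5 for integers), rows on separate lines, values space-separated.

After step 1:
  4 11/4 5
  9/4 16/5 17/4
  7/2 13/5 13/4
  14/3 17/4 16/3
After step 2:
  3 299/80 4
  259/80 301/100 157/40
  781/240 84/25 463/120
  149/36 337/80 77/18
After step 3:
  133/40 5499/1600 311/80
  7501/2400 1727/500 2219/600
  25183/7200 3539/1000 13879/3600
  2089/540 19187/4800 8891/2160

Answer: 133/40 5499/1600 311/80
7501/2400 1727/500 2219/600
25183/7200 3539/1000 13879/3600
2089/540 19187/4800 8891/2160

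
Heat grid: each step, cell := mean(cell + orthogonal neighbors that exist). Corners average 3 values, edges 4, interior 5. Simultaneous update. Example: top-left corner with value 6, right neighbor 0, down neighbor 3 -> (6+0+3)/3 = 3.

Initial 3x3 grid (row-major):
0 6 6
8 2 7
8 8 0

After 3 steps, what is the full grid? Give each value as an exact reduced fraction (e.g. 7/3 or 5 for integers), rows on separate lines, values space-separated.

Answer: 2743/540 3683/800 10817/2160
36397/7200 10701/2000 67519/14400
523/90 12299/2400 1253/240

Derivation:
After step 1:
  14/3 7/2 19/3
  9/2 31/5 15/4
  8 9/2 5
After step 2:
  38/9 207/40 163/36
  701/120 449/100 1277/240
  17/3 237/40 53/12
After step 3:
  2743/540 3683/800 10817/2160
  36397/7200 10701/2000 67519/14400
  523/90 12299/2400 1253/240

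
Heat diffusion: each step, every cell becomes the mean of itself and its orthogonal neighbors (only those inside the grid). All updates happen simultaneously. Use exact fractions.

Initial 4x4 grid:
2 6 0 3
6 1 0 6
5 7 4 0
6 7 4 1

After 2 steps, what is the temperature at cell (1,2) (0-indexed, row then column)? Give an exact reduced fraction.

Answer: 137/50

Derivation:
Step 1: cell (1,2) = 11/5
Step 2: cell (1,2) = 137/50
Full grid after step 2:
  125/36 79/24 97/40 5/2
  109/24 67/20 137/50 51/20
  203/40 119/25 67/20 29/12
  6 26/5 11/3 101/36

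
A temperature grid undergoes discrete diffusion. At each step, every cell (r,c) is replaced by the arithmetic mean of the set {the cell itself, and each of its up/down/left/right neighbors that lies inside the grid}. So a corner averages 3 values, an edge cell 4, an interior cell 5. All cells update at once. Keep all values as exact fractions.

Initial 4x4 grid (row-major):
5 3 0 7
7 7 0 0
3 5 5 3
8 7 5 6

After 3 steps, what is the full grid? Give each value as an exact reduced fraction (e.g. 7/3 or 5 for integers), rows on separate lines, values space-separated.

Answer: 553/120 9419/2400 21929/7200 5669/2160
3973/800 861/200 4063/1200 10597/3600
4381/800 2001/400 6277/1500 13517/3600
467/80 6599/1200 17717/3600 2389/540

Derivation:
After step 1:
  5 15/4 5/2 7/3
  11/2 22/5 12/5 5/2
  23/4 27/5 18/5 7/2
  6 25/4 23/4 14/3
After step 2:
  19/4 313/80 659/240 22/9
  413/80 429/100 77/25 161/60
  453/80 127/25 413/100 107/30
  6 117/20 76/15 167/36
After step 3:
  553/120 9419/2400 21929/7200 5669/2160
  3973/800 861/200 4063/1200 10597/3600
  4381/800 2001/400 6277/1500 13517/3600
  467/80 6599/1200 17717/3600 2389/540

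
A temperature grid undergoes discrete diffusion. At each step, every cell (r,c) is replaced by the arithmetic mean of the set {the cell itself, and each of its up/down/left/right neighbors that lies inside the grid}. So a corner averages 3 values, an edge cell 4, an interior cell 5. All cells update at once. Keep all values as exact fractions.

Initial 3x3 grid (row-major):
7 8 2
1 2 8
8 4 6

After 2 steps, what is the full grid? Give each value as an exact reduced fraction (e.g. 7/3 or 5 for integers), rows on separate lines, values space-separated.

Answer: 175/36 1241/240 61/12
563/120 467/100 211/40
83/18 299/60 31/6

Derivation:
After step 1:
  16/3 19/4 6
  9/2 23/5 9/2
  13/3 5 6
After step 2:
  175/36 1241/240 61/12
  563/120 467/100 211/40
  83/18 299/60 31/6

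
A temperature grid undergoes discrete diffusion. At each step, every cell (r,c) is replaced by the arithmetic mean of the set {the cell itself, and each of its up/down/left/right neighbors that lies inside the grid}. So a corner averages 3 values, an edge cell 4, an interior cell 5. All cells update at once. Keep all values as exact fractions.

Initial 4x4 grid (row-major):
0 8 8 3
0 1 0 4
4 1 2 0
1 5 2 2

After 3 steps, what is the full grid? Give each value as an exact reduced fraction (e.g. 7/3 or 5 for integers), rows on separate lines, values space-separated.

After step 1:
  8/3 17/4 19/4 5
  5/4 2 3 7/4
  3/2 13/5 1 2
  10/3 9/4 11/4 4/3
After step 2:
  49/18 41/12 17/4 23/6
  89/48 131/50 5/2 47/16
  521/240 187/100 227/100 73/48
  85/36 41/15 11/6 73/36
After step 3:
  1151/432 2927/900 7/2 529/144
  16861/7200 14713/6000 5831/2000 259/96
  14861/7200 13997/6000 11993/6000 15761/7200
  5231/2160 3959/1800 3989/1800 775/432

Answer: 1151/432 2927/900 7/2 529/144
16861/7200 14713/6000 5831/2000 259/96
14861/7200 13997/6000 11993/6000 15761/7200
5231/2160 3959/1800 3989/1800 775/432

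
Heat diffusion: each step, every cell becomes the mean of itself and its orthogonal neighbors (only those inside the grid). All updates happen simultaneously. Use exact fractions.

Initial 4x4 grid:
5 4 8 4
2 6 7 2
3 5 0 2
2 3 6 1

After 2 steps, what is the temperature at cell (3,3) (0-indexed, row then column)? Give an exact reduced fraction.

Answer: 9/4

Derivation:
Step 1: cell (3,3) = 3
Step 2: cell (3,3) = 9/4
Full grid after step 2:
  161/36 599/120 623/120 85/18
  58/15 451/100 229/50 107/30
  49/15 96/25 63/20 3
  29/9 377/120 27/8 9/4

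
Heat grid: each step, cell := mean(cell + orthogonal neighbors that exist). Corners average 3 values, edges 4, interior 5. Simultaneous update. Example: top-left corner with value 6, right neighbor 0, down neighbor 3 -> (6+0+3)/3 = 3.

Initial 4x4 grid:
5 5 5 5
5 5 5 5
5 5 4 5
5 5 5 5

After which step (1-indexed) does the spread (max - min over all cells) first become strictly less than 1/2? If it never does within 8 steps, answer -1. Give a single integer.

Step 1: max=5, min=19/4, spread=1/4
  -> spread < 1/2 first at step 1
Step 2: max=5, min=239/50, spread=11/50
Step 3: max=5, min=11633/2400, spread=367/2400
Step 4: max=2987/600, min=52429/10800, spread=1337/10800
Step 5: max=89531/18000, min=1578331/324000, spread=33227/324000
Step 6: max=535951/108000, min=47385673/9720000, spread=849917/9720000
Step 7: max=8031467/1620000, min=1424285653/291600000, spread=21378407/291600000
Step 8: max=2406311657/486000000, min=42773537629/8748000000, spread=540072197/8748000000

Answer: 1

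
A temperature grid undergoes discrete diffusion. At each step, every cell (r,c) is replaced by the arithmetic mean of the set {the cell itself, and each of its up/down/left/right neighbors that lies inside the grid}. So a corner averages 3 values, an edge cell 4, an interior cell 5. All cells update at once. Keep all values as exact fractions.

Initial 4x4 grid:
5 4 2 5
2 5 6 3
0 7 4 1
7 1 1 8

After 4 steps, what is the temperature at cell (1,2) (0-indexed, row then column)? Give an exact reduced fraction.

Step 1: cell (1,2) = 4
Step 2: cell (1,2) = 103/25
Step 3: cell (1,2) = 581/150
Step 4: cell (1,2) = 88033/22500
Full grid after step 4:
  245527/64800 849373/216000 167929/43200 62939/16200
  12802/3375 684793/180000 88033/22500 164659/43200
  24227/6750 67753/18000 672473/180000 813743/216000
  23173/6480 386207/108000 398599/108000 237047/64800

Answer: 88033/22500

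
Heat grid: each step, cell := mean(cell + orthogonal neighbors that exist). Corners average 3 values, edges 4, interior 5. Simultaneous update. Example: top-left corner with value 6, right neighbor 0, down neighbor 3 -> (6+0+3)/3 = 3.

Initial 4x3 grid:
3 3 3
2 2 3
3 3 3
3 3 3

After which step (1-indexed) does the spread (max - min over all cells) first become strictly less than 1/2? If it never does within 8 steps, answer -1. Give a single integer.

Step 1: max=3, min=5/2, spread=1/2
Step 2: max=3, min=631/240, spread=89/240
  -> spread < 1/2 first at step 2
Step 3: max=707/240, min=361/135, spread=587/2160
Step 4: max=7007/2400, min=348983/129600, spread=5879/25920
Step 5: max=9763/3375, min=21130447/7776000, spread=272701/1555200
Step 6: max=37270753/12960000, min=1275224033/466560000, spread=2660923/18662400
Step 7: max=247185203/86400000, min=76922270947/27993600000, spread=126629393/1119744000
Step 8: max=132977816693/46656000000, min=4633232800073/1679616000000, spread=1231748807/13436928000

Answer: 2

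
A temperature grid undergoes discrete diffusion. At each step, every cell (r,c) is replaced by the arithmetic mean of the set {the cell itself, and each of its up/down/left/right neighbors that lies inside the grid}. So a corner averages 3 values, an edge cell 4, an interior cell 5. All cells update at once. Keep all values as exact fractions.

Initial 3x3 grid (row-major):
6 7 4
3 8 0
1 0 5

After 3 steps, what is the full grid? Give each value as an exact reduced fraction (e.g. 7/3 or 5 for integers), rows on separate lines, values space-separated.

Answer: 9911/2160 23059/4800 4583/1080
29851/7200 3729/1000 56077/14400
1679/540 2639/800 6451/2160

Derivation:
After step 1:
  16/3 25/4 11/3
  9/2 18/5 17/4
  4/3 7/2 5/3
After step 2:
  193/36 377/80 85/18
  443/120 221/50 791/240
  28/9 101/40 113/36
After step 3:
  9911/2160 23059/4800 4583/1080
  29851/7200 3729/1000 56077/14400
  1679/540 2639/800 6451/2160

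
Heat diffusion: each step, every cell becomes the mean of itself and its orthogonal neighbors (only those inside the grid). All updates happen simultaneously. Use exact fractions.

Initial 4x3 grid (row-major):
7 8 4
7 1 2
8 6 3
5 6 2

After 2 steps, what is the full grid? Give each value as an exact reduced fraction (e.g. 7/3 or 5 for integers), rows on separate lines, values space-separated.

After step 1:
  22/3 5 14/3
  23/4 24/5 5/2
  13/2 24/5 13/4
  19/3 19/4 11/3
After step 2:
  217/36 109/20 73/18
  1463/240 457/100 913/240
  1403/240 241/50 853/240
  211/36 391/80 35/9

Answer: 217/36 109/20 73/18
1463/240 457/100 913/240
1403/240 241/50 853/240
211/36 391/80 35/9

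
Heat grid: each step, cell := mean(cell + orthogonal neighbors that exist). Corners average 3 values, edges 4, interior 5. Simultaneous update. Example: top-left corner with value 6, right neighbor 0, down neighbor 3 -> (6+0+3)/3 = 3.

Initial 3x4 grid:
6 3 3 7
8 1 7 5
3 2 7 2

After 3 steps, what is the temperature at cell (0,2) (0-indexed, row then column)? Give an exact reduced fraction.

Step 1: cell (0,2) = 5
Step 2: cell (0,2) = 357/80
Step 3: cell (0,2) = 3757/800
Full grid after step 3:
  9847/2160 31363/7200 3757/800 577/120
  3427/800 4389/1000 26719/6000 70121/14400
  9197/2160 29363/7200 32113/7200 2509/540

Answer: 3757/800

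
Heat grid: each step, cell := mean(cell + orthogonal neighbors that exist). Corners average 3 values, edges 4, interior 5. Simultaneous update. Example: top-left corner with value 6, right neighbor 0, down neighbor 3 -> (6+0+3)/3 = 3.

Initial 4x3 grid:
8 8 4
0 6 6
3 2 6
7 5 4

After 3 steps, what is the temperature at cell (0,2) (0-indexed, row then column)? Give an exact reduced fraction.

Answer: 1999/360

Derivation:
Step 1: cell (0,2) = 6
Step 2: cell (0,2) = 6
Step 3: cell (0,2) = 1999/360
Full grid after step 3:
  10919/2160 39473/7200 1999/360
  33803/7200 28889/6000 131/25
  3347/800 9163/2000 5633/1200
  3133/720 10631/2400 1709/360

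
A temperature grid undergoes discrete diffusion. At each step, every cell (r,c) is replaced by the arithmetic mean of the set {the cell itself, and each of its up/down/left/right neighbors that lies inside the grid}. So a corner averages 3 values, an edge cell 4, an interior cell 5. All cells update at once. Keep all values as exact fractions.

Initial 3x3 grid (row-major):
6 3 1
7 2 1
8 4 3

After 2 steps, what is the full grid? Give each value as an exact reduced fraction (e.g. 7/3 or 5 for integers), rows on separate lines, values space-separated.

Answer: 169/36 67/20 77/36
1249/240 363/100 569/240
49/9 333/80 26/9

Derivation:
After step 1:
  16/3 3 5/3
  23/4 17/5 7/4
  19/3 17/4 8/3
After step 2:
  169/36 67/20 77/36
  1249/240 363/100 569/240
  49/9 333/80 26/9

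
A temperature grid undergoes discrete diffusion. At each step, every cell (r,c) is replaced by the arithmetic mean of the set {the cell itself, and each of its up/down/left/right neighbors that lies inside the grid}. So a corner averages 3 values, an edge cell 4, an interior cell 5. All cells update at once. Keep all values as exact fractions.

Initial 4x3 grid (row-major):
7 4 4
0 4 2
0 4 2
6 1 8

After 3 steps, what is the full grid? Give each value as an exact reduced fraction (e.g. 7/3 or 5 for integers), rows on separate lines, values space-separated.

Answer: 463/135 3397/960 7643/2160
4391/1440 81/25 2393/720
851/288 61/20 125/36
799/270 3317/960 7627/2160

Derivation:
After step 1:
  11/3 19/4 10/3
  11/4 14/5 3
  5/2 11/5 4
  7/3 19/4 11/3
After step 2:
  67/18 291/80 133/36
  703/240 31/10 197/60
  587/240 13/4 193/60
  115/36 259/80 149/36
After step 3:
  463/135 3397/960 7643/2160
  4391/1440 81/25 2393/720
  851/288 61/20 125/36
  799/270 3317/960 7627/2160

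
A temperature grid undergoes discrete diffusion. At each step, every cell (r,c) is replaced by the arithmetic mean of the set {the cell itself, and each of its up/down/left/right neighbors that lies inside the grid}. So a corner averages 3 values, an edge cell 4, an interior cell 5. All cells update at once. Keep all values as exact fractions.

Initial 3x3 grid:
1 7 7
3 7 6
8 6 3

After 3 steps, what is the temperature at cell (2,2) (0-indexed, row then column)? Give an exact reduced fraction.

Answer: 4081/720

Derivation:
Step 1: cell (2,2) = 5
Step 2: cell (2,2) = 67/12
Step 3: cell (2,2) = 4081/720
Full grid after step 3:
  10813/2160 38843/7200 12373/2160
  74311/14400 684/125 82511/14400
  11563/2160 20009/3600 4081/720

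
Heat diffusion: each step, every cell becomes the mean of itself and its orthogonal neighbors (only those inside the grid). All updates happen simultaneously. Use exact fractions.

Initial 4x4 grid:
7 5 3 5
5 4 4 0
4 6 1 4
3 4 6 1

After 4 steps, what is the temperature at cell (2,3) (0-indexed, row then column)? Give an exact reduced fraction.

Answer: 698101/216000

Derivation:
Step 1: cell (2,3) = 3/2
Step 2: cell (2,3) = 757/240
Step 3: cell (2,3) = 20359/7200
Step 4: cell (2,3) = 698101/216000
Full grid after step 4:
  30343/6480 479111/108000 399659/108000 220369/64800
  250513/54000 374069/90000 667579/180000 675973/216000
  231553/54000 148289/36000 308147/90000 698101/216000
  274543/64800 836617/216000 775681/216000 101957/32400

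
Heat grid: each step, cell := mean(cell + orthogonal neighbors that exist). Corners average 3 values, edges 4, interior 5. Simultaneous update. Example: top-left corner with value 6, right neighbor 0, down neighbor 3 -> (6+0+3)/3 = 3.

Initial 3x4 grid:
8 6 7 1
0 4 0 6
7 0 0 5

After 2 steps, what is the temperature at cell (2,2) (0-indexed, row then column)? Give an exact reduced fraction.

Step 1: cell (2,2) = 5/4
Step 2: cell (2,2) = 83/30
Full grid after step 2:
  47/9 197/48 1069/240 67/18
  55/16 383/100 263/100 221/60
  59/18 25/12 83/30 95/36

Answer: 83/30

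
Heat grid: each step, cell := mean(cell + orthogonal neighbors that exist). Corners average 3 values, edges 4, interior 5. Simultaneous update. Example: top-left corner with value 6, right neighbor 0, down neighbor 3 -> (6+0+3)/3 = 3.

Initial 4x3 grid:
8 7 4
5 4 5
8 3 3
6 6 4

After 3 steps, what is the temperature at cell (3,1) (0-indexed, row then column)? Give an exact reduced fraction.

Answer: 23729/4800

Derivation:
Step 1: cell (3,1) = 19/4
Step 2: cell (3,1) = 411/80
Step 3: cell (3,1) = 23729/4800
Full grid after step 3:
  6359/1080 8803/1600 5449/1080
  41311/7200 10301/2000 33911/7200
  39541/7200 10001/2000 31841/7200
  5969/1080 23729/4800 4909/1080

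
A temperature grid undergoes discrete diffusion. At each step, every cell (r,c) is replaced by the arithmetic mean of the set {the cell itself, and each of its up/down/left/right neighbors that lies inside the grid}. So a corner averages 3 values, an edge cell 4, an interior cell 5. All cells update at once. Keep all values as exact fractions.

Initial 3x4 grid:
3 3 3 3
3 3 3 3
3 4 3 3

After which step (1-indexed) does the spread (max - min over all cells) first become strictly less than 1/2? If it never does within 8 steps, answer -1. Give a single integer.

Answer: 1

Derivation:
Step 1: max=10/3, min=3, spread=1/3
  -> spread < 1/2 first at step 1
Step 2: max=391/120, min=3, spread=31/120
Step 3: max=3451/1080, min=3, spread=211/1080
Step 4: max=340897/108000, min=5447/1800, spread=14077/108000
Step 5: max=3056407/972000, min=327683/108000, spread=5363/48600
Step 6: max=91220809/29160000, min=182869/60000, spread=93859/1166400
Step 7: max=5459074481/1749600000, min=296936467/97200000, spread=4568723/69984000
Step 8: max=326708435629/104976000000, min=8929618889/2916000000, spread=8387449/167961600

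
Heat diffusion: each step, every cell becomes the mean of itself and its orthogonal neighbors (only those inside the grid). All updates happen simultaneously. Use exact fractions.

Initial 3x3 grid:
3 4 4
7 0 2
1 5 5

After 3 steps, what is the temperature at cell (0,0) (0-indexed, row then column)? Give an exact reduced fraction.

Answer: 3893/1080

Derivation:
Step 1: cell (0,0) = 14/3
Step 2: cell (0,0) = 61/18
Step 3: cell (0,0) = 3893/1080
Full grid after step 3:
  3893/1080 15409/4800 3583/1080
  16109/4800 5231/1500 44827/14400
  3883/1080 46927/14400 1231/360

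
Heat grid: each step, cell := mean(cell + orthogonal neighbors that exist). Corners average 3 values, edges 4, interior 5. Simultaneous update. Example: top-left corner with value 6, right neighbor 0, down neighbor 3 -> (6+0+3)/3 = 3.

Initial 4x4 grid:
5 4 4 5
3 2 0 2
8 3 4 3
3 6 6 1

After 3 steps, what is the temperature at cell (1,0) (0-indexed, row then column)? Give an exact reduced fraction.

Answer: 3231/800

Derivation:
Step 1: cell (1,0) = 9/2
Step 2: cell (1,0) = 303/80
Step 3: cell (1,0) = 3231/800
Full grid after step 3:
  2693/720 1423/400 2251/720 1651/540
  3231/800 6883/2000 4711/1500 2077/720
  30847/7200 12131/3000 19961/6000 11161/3600
  5153/1080 30907/7200 27587/7200 7247/2160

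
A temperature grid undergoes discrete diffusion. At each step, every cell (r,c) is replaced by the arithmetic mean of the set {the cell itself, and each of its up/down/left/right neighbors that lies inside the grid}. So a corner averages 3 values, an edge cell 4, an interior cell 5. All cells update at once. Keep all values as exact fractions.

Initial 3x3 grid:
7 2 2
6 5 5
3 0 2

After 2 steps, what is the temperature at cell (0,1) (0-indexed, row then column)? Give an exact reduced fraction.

Answer: 39/10

Derivation:
Step 1: cell (0,1) = 4
Step 2: cell (0,1) = 39/10
Full grid after step 2:
  19/4 39/10 7/2
  337/80 377/100 373/120
  43/12 343/120 25/9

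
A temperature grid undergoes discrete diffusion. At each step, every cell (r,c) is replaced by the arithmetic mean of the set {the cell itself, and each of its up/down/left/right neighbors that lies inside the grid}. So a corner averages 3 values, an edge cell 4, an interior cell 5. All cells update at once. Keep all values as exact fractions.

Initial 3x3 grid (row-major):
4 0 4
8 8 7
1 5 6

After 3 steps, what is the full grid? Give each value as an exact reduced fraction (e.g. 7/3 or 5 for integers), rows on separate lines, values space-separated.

Answer: 363/80 16733/3600 10321/2160
70157/14400 15067/3000 75557/14400
10921/2160 19133/3600 3947/720

Derivation:
After step 1:
  4 4 11/3
  21/4 28/5 25/4
  14/3 5 6
After step 2:
  53/12 259/60 167/36
  1171/240 261/50 1291/240
  179/36 319/60 23/4
After step 3:
  363/80 16733/3600 10321/2160
  70157/14400 15067/3000 75557/14400
  10921/2160 19133/3600 3947/720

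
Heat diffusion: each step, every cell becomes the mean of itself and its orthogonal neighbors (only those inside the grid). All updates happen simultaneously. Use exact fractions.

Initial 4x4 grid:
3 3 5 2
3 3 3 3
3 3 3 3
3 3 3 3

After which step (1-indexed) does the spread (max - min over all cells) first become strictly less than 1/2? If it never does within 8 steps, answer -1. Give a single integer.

Answer: 2

Derivation:
Step 1: max=7/2, min=11/4, spread=3/4
Step 2: max=809/240, min=47/16, spread=13/30
  -> spread < 1/2 first at step 2
Step 3: max=2581/800, min=143/48, spread=593/2400
Step 4: max=690167/216000, min=3, spread=42167/216000
Step 5: max=757099/240000, min=650867/216000, spread=305221/2160000
Step 6: max=611369729/194400000, min=407987/135000, spread=23868449/194400000
Step 7: max=2736898927/874800000, min=32729057/10800000, spread=8584531/87480000
Step 8: max=546169888517/174960000000, min=147675541/48600000, spread=14537940917/174960000000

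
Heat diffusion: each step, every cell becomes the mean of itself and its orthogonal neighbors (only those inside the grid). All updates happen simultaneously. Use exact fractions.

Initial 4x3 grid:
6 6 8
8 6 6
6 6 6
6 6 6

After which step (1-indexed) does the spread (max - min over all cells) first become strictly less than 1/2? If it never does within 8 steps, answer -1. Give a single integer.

Answer: 4

Derivation:
Step 1: max=20/3, min=6, spread=2/3
Step 2: max=787/120, min=6, spread=67/120
Step 3: max=7067/1080, min=145/24, spread=271/540
Step 4: max=420799/64800, min=7321/1200, spread=5093/12960
  -> spread < 1/2 first at step 4
Step 5: max=25139501/3888000, min=662611/108000, spread=257101/777600
Step 6: max=1501333999/233280000, min=19987967/3240000, spread=497603/1866240
Step 7: max=89774837141/13996800000, min=200646113/32400000, spread=123828653/559872000
Step 8: max=5369989884319/839808000000, min=18118295413/2916000000, spread=1215366443/6718464000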